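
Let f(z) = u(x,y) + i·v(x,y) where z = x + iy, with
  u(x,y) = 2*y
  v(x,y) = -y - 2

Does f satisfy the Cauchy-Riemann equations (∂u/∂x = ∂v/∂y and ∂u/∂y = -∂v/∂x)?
∂u/∂x = 0
∂v/∂y = -1
∂u/∂y = 2
∂v/∂x = 0
∂u/∂x ≠ ∂v/∂y and ∂u/∂y ≠ -∂v/∂x; the Cauchy-Riemann equations are not satisfied, so f is not analytic.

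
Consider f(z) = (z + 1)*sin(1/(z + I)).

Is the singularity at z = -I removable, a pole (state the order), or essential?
Let u = z + I. Then
  sin(1/u) = Σ_{k≥0} (-1)^k (1)^(2k+1)/((2k+1)!·u^(2k+1)) = 1/u - 1/(6*u^3) + 1/(120*u^5) + ...
which has infinitely many negative powers of u, so sin(1/(z + I)) has an essential singularity at z = -I.
The extra factor z + 1 is a nonzero polynomial; if the product had at most a pole at z = -I, dividing by that polynomial would leave sin(1/(z + I)) with at most a pole too — contradiction. (Equivalently, the product's Laurent series still has infinitely many negative powers.)
So the singularity is essential.

Final answer: essential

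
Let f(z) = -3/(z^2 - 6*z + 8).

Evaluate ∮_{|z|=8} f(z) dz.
0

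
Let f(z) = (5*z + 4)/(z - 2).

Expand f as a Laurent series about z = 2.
Put w = z - (2), i.e. z = w + 2. The denominator is w, so it suffices to rewrite the numerator in powers of w.

P(z) = 5*z + 4
P(w + 2) = 14 + 5*w

Dividing each term by w:
  f = 14/w + 5

Substituting back w = z - 2:
  f(z) = 14/(z - 2) + 5

The series is finite because the numerator is a polynomial; the negative powers form the principal part, and the coefficient of 1/(z - 2) gives Res(f, 2) = 14.

Final answer: 14/(z - 2) + 5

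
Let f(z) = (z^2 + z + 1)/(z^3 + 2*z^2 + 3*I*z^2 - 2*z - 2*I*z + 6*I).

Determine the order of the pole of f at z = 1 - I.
1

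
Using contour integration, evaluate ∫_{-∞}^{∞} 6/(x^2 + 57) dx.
Let f(z) = 6/(z^2 + 57). The denominator has no real zeros and deg Q - deg P = 2 ≥ 2, so the integral of f over the upper semicircle |z| = R tends to 0 as R → ∞. Closing the contour in the upper half-plane,
  ∫_{-∞}^{∞} f(x) dx = 2πi · Σ Res(f, z_k)  over the poles with Im z_k > 0.

Zeros of the denominator: z^2 + 57 = 0 gives z = ±sqrt(57)*I.
Upper half-plane: z = sqrt(57)*I (simple).

Each pole is a simple zero of Q(z) = z^2 + 57, so Res(f, z₀) = P(z₀)/Q'(z₀) with P(z) = 6, Q'(z) = 2*z:
  Res(f, sqrt(57)*I) = (6)/(2*sqrt(57)*I) = -sqrt(57)*I/19

∫_{-∞}^{∞} f(x) dx = 2πi · (-sqrt(57)*I/19) = 2*sqrt(57)*pi/19

Final answer: 2*sqrt(57)*pi/19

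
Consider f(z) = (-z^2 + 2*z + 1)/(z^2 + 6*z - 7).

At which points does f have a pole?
The singularities of f are the zeros of the denominator. Factoring,
  z^2 + 6*z - 7 = (z - 1)*(z + 7)
so the candidates are z = 1, z = -7.

Check the numerator P(z) = -z^2 + 2*z + 1 at each one:
  P(1) = 2 ≠ 0, so z = 1 is a (simple) pole.
  P(-7) = -62 ≠ 0, so z = -7 is a (simple) pole.

Poles of f: {-7, 1}

Final answer: {-7, 1}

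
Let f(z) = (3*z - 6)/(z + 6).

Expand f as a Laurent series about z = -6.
Put w = z - (-6), i.e. z = w - 6. The denominator is w, so it suffices to rewrite the numerator in powers of w.

P(z) = 3*z - 6
P(w - 6) = -24 + 3*w

Dividing each term by w:
  f = -24/w + 3

Substituting back w = z + 6:
  f(z) = -24/(z + 6) + 3

The series is finite because the numerator is a polynomial; the negative powers form the principal part, and the coefficient of 1/(z + 6) gives Res(f, -6) = -24.

Final answer: -24/(z + 6) + 3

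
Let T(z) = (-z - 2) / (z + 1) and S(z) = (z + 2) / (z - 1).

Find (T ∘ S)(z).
-3*z/(2*z + 1)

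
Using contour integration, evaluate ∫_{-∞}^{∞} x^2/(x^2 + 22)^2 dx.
sqrt(22)*pi/44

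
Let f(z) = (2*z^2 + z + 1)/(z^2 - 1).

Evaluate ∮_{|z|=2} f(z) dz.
By the residue theorem, ∮_C f(z) dz = 2πi · (sum of the residues of f at the poles inside |z| = 2).

The denominator factors as (z - 1)*(z + 1), so the singularities of f are simple poles at z = 1, z = -1.
  |1|² = 1 < 4 = 2², so this pole is inside the contour.
  |-1|² = 1 < 4 = 2², so this pole is inside the contour.

With P(z) = 2*z^2 + z + 1 and Q(z) = z^2 - 1, each pole is simple, so Res(f, z₀) = P(z₀)/Q'(z₀) with Q'(z) = 2*z.
  Res(f, 1) = P(1)/Q'(1) = (4)/(2) = 2
  Res(f, -1) = P(-1)/Q'(-1) = (2)/(-2) = -1

Sum of residues inside C: 1
∮_C f(z) dz = 2πi · (1) = 2*I*pi

Final answer: 2*I*pi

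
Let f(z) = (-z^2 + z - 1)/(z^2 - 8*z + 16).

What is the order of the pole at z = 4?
Factor the denominator:
  z^2 - 8*z + 16 = (z - 4)^2

The numerator P(z) = -z^2 + z - 1 has P(4) = -13 ≠ 0, so no factor of (z - 4) cancels.
Near z = 4 we can therefore write f(z) = g(z)/(z - 4)^2 with g analytic at 4 and g(4) ≠ 0 (g is just the numerator).

Hence z = 4 is a pole of order 2.

Final answer: 2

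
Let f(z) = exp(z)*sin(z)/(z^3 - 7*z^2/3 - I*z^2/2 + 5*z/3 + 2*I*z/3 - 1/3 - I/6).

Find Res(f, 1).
Write f(z) = P(z)/Q(z) with P(z) = exp(z)*sin(z) and Q(z) = z^3 - 7*z^2/3 - I*z^2/2 + 5*z/3 + 2*I*z/3 - 1/3 - I/6.
The denominator factors as Q(z) = (z - 1 - I/2)*(z - 1/3)*(z - 1), so z = 1 is a simple zero of Q and P is analytic there; z = 1 is therefore a simple pole and
  Res(f, z₀) = P(z₀)/Q'(z₀).

Q'(z) = 3*z^2 - 14*z/3 - I*z + 5/3 + 2*I/3, so Q'(1) = -I/3.
P(1) = exp(1)*sin(1).

Res(f, 1) = (exp(1)*sin(1))/(-I/3) = 3*exp(1)*I*sin(1)

Final answer: 3*exp(1)*I*sin(1)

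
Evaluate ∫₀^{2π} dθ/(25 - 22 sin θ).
2*sqrt(141)*pi/141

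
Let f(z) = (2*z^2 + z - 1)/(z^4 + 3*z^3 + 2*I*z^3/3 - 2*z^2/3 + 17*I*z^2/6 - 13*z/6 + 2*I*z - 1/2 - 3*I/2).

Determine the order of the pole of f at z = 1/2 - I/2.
2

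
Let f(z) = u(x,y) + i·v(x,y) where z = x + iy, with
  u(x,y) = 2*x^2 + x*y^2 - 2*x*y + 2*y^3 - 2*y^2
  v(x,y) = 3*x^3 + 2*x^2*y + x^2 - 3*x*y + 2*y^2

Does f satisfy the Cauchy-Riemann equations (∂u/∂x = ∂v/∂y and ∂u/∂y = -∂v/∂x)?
∂u/∂x = 4*x + y^2 - 2*y
∂v/∂y = 2*x^2 - 3*x + 4*y
∂u/∂y = 2*x*y - 2*x + 6*y^2 - 4*y
∂v/∂x = 9*x^2 + 4*x*y + 2*x - 3*y
∂u/∂x ≠ ∂v/∂y and ∂u/∂y ≠ -∂v/∂x; the Cauchy-Riemann equations are not satisfied, so f is not analytic.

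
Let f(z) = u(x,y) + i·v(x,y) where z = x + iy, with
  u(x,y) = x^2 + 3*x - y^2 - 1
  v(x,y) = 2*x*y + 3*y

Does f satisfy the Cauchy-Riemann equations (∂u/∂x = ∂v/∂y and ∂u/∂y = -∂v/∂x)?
∂u/∂x = 2*x + 3
∂v/∂y = 2*x + 3
∂u/∂y = -2*y
∂v/∂x = 2*y
∂u/∂x = ∂v/∂y and ∂u/∂y = -∂v/∂x hold identically; f is analytic.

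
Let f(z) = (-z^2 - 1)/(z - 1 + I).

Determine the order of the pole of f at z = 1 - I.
Factor the denominator:
  z - 1 + I = (z - 1 + I)

The numerator P(z) = -z^2 - 1 has P(1 - I) = -1 + 2*I ≠ 0, so no factor of (z - 1 + I) cancels.
Near z = 1 - I we can therefore write f(z) = g(z)/(z - 1 + I) with g analytic at 1 - I and g(1 - I) ≠ 0 (g is just the numerator).

Hence z = 1 - I is a pole of order 1.

Final answer: 1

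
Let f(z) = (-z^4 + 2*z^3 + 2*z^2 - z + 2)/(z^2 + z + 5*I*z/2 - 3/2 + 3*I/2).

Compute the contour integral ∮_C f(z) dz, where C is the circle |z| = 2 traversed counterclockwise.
pi*(13/4 - 71*I/2)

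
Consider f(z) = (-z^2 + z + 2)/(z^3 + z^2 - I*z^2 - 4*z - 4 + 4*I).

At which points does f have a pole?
The singularities of f are the zeros of the denominator. Factoring,
  z^3 + z^2 - I*z^2 - 4*z - 4 + 4*I = (z + 2)*(z - 2)*(z + 1 - I)
so the candidates are z = -2, z = 2, z = -1 + I.

Check the numerator P(z) = -z^2 + z + 2 at each one:
  P(-2) = -4 ≠ 0, so z = -2 is a (simple) pole.
  P(2) = 0, so the factor (z - 2) cancels and z = 2 is only a removable singularity, not a pole.
  P(-1 + I) = 1 + 3*I ≠ 0, so z = -1 + I is a (simple) pole.

Poles of f: {-2, -1 + I}

Final answer: {-2, -1 + I}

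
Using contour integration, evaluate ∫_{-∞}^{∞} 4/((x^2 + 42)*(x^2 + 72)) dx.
Let f(z) = 4/((z^2 + 42)*(z^2 + 72)). The denominator has no real zeros and deg Q - deg P = 4 ≥ 2, so the integral of f over the upper semicircle |z| = R tends to 0 as R → ∞. Closing the contour in the upper half-plane,
  ∫_{-∞}^{∞} f(x) dx = 2πi · Σ Res(f, z_k)  over the poles with Im z_k > 0.

Zeros of the denominator: z^2 + 42 = 0 gives z = ±sqrt(42)*I; z^2 + 72 = 0 gives z = ±6*sqrt(2)*I.
Upper half-plane: z = 6*sqrt(2)*I, z = sqrt(42)*I (simple).

Each pole is a simple zero of Q(z) = z^4 + 114*z^2 + 3024, so Res(f, z₀) = P(z₀)/Q'(z₀) with P(z) = 4, Q'(z) = 4*z^3 + 228*z:
  Res(f, 6*sqrt(2)*I) = (4)/(-360*sqrt(2)*I) = sqrt(2)*I/180
  Res(f, sqrt(42)*I) = (4)/(60*sqrt(42)*I) = -sqrt(42)*I/630

Sum of residues: I*(-sqrt(42)/630 + sqrt(2)/180)
∫_{-∞}^{∞} f(x) dx = 2πi · (I*(-sqrt(42)/630 + sqrt(2)/180)) = pi*(-7*sqrt(2) + 2*sqrt(42))/630

Final answer: pi*(-7*sqrt(2) + 2*sqrt(42))/630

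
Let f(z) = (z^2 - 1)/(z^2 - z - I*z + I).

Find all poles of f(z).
The singularities of f are the zeros of the denominator. Factoring,
  z^2 - z - I*z + I = (z - I)*(z - 1)
so the candidates are z = I, z = 1.

Check the numerator P(z) = z^2 - 1 at each one:
  P(I) = -2 ≠ 0, so z = I is a (simple) pole.
  P(1) = 0, so the factor (z - 1) cancels and z = 1 is only a removable singularity, not a pole.

Poles of f: {I}

Final answer: {I}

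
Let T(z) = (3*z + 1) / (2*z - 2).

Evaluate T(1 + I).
3/2 - 2*I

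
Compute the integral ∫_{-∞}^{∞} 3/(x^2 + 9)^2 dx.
Let f(z) = 3/(z^2 + 9)^2. The denominator has no real zeros and deg Q - deg P = 4 ≥ 2, so the integral of f over the upper semicircle |z| = R tends to 0 as R → ∞. Closing the contour in the upper half-plane,
  ∫_{-∞}^{∞} f(x) dx = 2πi · Σ Res(f, z_k)  over the poles with Im z_k > 0.

Zeros of the denominator: z^2 + 9 = 0 gives z = ±3*I.
Upper half-plane: z = 3*I (a pole of order 2).

Write f(z) = g(z)/(z - 3*I)^2 with g(z) = 3/(z + 3*I)^2. For a double pole, Res(f, z₀) = g'(z₀):
  g'(z) = -6/(z + 3*I)^3
  Res(f, 3*I) = g'(3*I) = -I/36

∫_{-∞}^{∞} f(x) dx = 2πi · (-I/36) = pi/18

Final answer: pi/18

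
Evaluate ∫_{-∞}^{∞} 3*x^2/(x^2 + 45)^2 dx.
sqrt(5)*pi/10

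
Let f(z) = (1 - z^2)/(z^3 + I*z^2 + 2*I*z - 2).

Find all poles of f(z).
The singularities of f are the zeros of the denominator. Factoring,
  z^3 + I*z^2 + 2*I*z - 2 = (z - 1 + I)*(z + 1 - I)*(z + I)
so the candidates are z = 1 - I, z = -1 + I, z = -I.

Check the numerator P(z) = 1 - z^2 at each one:
  P(1 - I) = 1 + 2*I ≠ 0, so z = 1 - I is a (simple) pole.
  P(-1 + I) = 1 + 2*I ≠ 0, so z = -1 + I is a (simple) pole.
  P(-I) = 2 ≠ 0, so z = -I is a (simple) pole.

Poles of f: {-1 + I, -I, 1 - I}

Final answer: {-1 + I, -I, 1 - I}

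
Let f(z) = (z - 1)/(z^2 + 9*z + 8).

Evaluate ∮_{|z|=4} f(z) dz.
By the residue theorem, ∮_C f(z) dz = 2πi · (sum of the residues of f at the poles inside |z| = 4).

The denominator factors as (z + 1)*(z + 8), so the singularities of f are simple poles at z = -1, z = -8.
  |-1|² = 1 < 16 = 4², so this pole is inside the contour.
  |-8|² = 64 > 16 = 4², so this pole is outside the contour.

With P(z) = z - 1 and Q(z) = z^2 + 9*z + 8, each pole is simple, so Res(f, z₀) = P(z₀)/Q'(z₀) with Q'(z) = 2*z + 9.
  Res(f, -1) = P(-1)/Q'(-1) = (-2)/(7) = -2/7

∮_C f(z) dz = 2πi · (-2/7) = -4*I*pi/7

Final answer: -4*I*pi/7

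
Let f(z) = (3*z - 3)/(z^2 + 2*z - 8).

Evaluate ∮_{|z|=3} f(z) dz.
By the residue theorem, ∮_C f(z) dz = 2πi · (sum of the residues of f at the poles inside |z| = 3).

The denominator factors as (z - 2)*(z + 4), so the singularities of f are simple poles at z = 2, z = -4.
  |2|² = 4 < 9 = 3², so this pole is inside the contour.
  |-4|² = 16 > 9 = 3², so this pole is outside the contour.

With P(z) = 3*z - 3 and Q(z) = z^2 + 2*z - 8, each pole is simple, so Res(f, z₀) = P(z₀)/Q'(z₀) with Q'(z) = 2*z + 2.
  Res(f, 2) = P(2)/Q'(2) = (3)/(6) = 1/2

∮_C f(z) dz = 2πi · (1/2) = I*pi

Final answer: I*pi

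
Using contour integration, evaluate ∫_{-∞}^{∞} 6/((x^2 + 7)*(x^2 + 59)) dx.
Let f(z) = 6/((z^2 + 7)*(z^2 + 59)). The denominator has no real zeros and deg Q - deg P = 4 ≥ 2, so the integral of f over the upper semicircle |z| = R tends to 0 as R → ∞. Closing the contour in the upper half-plane,
  ∫_{-∞}^{∞} f(x) dx = 2πi · Σ Res(f, z_k)  over the poles with Im z_k > 0.

Zeros of the denominator: z^2 + 7 = 0 gives z = ±sqrt(7)*I; z^2 + 59 = 0 gives z = ±sqrt(59)*I.
Upper half-plane: z = sqrt(59)*I, z = sqrt(7)*I (simple).

Each pole is a simple zero of Q(z) = z^4 + 66*z^2 + 413, so Res(f, z₀) = P(z₀)/Q'(z₀) with P(z) = 6, Q'(z) = 4*z^3 + 132*z:
  Res(f, sqrt(59)*I) = (6)/(-104*sqrt(59)*I) = 3*sqrt(59)*I/3068
  Res(f, sqrt(7)*I) = (6)/(104*sqrt(7)*I) = -3*sqrt(7)*I/364

Sum of residues: 3*I*(-59*sqrt(7) + 7*sqrt(59))/21476
∫_{-∞}^{∞} f(x) dx = 2πi · (3*I*(-59*sqrt(7) + 7*sqrt(59))/21476) = 3*pi*(-7*sqrt(59) + 59*sqrt(7))/10738

Final answer: 3*pi*(-7*sqrt(59) + 59*sqrt(7))/10738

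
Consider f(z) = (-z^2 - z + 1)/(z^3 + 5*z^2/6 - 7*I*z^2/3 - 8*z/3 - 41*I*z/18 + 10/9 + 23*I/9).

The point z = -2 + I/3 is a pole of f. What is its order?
Factor the denominator:
  z^3 + 5*z^2/6 - 7*I*z^2/3 - 8*z/3 - 41*I*z/18 + 10/9 + 23*I/9 = (z + 2 - I/3)*(z - 1/2 - 2*I)*(z - 2/3)

The numerator P(z) = -z^2 - z + 1 has P(-2 + I/3) = -8/9 + I ≠ 0, so no factor of (z + 2 - I/3) cancels.
Near z = -2 + I/3 we can therefore write f(z) = g(z)/(z + 2 - I/3) with g analytic at -2 + I/3 and g(-2 + I/3) ≠ 0 (g is the numerator divided by the remaining denominator factors).

Hence z = -2 + I/3 is a pole of order 1.

Final answer: 1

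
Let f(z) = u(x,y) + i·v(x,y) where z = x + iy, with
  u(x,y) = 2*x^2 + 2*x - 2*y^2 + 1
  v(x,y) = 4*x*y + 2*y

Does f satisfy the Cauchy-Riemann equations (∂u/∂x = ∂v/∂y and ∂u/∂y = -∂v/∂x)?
∂u/∂x = 4*x + 2
∂v/∂y = 4*x + 2
∂u/∂y = -4*y
∂v/∂x = 4*y
∂u/∂x = ∂v/∂y and ∂u/∂y = -∂v/∂x hold identically; f is analytic.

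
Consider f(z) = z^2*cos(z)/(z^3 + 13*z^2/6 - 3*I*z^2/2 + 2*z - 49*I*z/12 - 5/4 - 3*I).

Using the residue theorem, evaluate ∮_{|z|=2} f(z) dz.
By the residue theorem, ∮_C f(z) dz = 2πi · (sum of the residues of f at the poles inside |z| = 2).

The denominator factors as (z - 3*I/2)*(z + 2/3 - I)*(z + 3/2 + I), so the singularities of f are simple poles at z = 3*I/2, z = -2/3 + I, z = -3/2 - I.
  |3*I/2|² = 9/4 < 4 = 2², so this pole is inside the contour.
  |-2/3 + I|² = 13/9 < 4 = 2², so this pole is inside the contour.
  |-3/2 - I|² = 13/4 < 4 = 2², so this pole is inside the contour.

With P(z) = z^2*cos(z) and Q(z) = z^3 + 13*z^2/6 - 3*I*z^2/2 + 2*z - 49*I*z/12 - 5/4 - 3*I, each pole is simple, so Res(f, z₀) = P(z₀)/Q'(z₀) with Q'(z) = 3*z^2 + 13*z/3 - 3*I*z + 2 - 49*I/12.
  Res(f, 3*I/2) = P(3*I/2)/Q'(3*I/2) = (-9*cosh(3/2)/4)/(-1/4 + 29*I/12) = (81/850 + 783*I/850)*cosh(3/2)
  Res(f, -2/3 + I) = P(-2/3 + I)/Q'(-2/3 + I) = ((-5/9 - 4*I/3)*cos(2/3 - I))/(4/9 - 7*I/4) = (16/25 - 12*I/25)*cos(2/3 - I)
  Res(f, -3/2 - I) = P(-3/2 - I)/Q'(-3/2 - I) = ((5/4 + 3*I)*cos(3/2 + I))/(-15/4 + 61*I/12) = (9/34 - 15*I/34)*cos(3/2 + I)

Sum of residues inside C: (9/34 - 15*I/34)*cos(3/2 + I) + (16/25 - 12*I/25)*cos(2/3 - I) + (81/850 + 783*I/850)*cosh(3/2)
∮_C f(z) dz = 2πi · ((9/34 - 15*I/34)*cos(3/2 + I) + (16/25 - 12*I/25)*cos(2/3 - I) + (81/850 + 783*I/850)*cosh(3/2)) = pi*(15/17 + 9*I/17)*cos(3/2 + I) + pi*(-783/425 + 81*I/425)*cosh(3/2) + pi*(24/25 + 32*I/25)*cos(2/3 - I)

Final answer: pi*(15/17 + 9*I/17)*cos(3/2 + I) + pi*(-783/425 + 81*I/425)*cosh(3/2) + pi*(24/25 + 32*I/25)*cos(2/3 - I)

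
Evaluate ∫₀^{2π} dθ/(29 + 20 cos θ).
2*pi/21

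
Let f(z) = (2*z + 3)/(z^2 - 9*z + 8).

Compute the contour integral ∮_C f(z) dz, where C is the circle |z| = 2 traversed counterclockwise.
By the residue theorem, ∮_C f(z) dz = 2πi · (sum of the residues of f at the poles inside |z| = 2).

The denominator factors as (z - 8)*(z - 1), so the singularities of f are simple poles at z = 8, z = 1.
  |8|² = 64 > 4 = 2², so this pole is outside the contour.
  |1|² = 1 < 4 = 2², so this pole is inside the contour.

With P(z) = 2*z + 3 and Q(z) = z^2 - 9*z + 8, each pole is simple, so Res(f, z₀) = P(z₀)/Q'(z₀) with Q'(z) = 2*z - 9.
  Res(f, 1) = P(1)/Q'(1) = (5)/(-7) = -5/7

∮_C f(z) dz = 2πi · (-5/7) = -10*I*pi/7

Final answer: -10*I*pi/7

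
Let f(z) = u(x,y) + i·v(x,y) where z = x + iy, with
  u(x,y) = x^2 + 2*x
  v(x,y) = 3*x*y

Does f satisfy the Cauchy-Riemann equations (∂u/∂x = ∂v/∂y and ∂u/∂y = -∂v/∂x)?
∂u/∂x = 2*x + 2
∂v/∂y = 3*x
∂u/∂y = 0
∂v/∂x = 3*y
∂u/∂x ≠ ∂v/∂y and ∂u/∂y ≠ -∂v/∂x; the Cauchy-Riemann equations are not satisfied, so f is not analytic.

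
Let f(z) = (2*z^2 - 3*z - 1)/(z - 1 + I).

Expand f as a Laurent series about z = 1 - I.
Put w = z - (1 - I), i.e. z = w + 1 - I. The denominator is w, so it suffices to rewrite the numerator in powers of w.

P(z) = 2*z^2 - 3*z - 1
P(w + 1 - I) = -4 - I + (1 - 4*I)*w + 2*w^2

Dividing each term by w:
  f = (-4 - I)/w + 1 - 4*I + 2*w

Substituting back w = z - 1 + I:
  f(z) = (-4 - I)/(z - 1 + I) + 1 - 4*I + 2*(z - 1 + I)

The series is finite because the numerator is a polynomial; the negative powers form the principal part, and the coefficient of 1/(z - 1 + I) gives Res(f, 1 - I) = -4 - I.

Final answer: (-4 - I)/(z - 1 + I) + 1 - 4*I + 2*(z - 1 + I)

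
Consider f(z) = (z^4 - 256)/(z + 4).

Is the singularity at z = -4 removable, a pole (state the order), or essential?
The numerator vanishes at z = -4 ((-4)^4 = 256), so it is divisible by z + 4:
  z^4 - 256 = (z + 4)*(z^3 - 4*z^2 + 16*z - 64)
Hence for z ≠ -4, f(z) = z^3 - 4*z^2 + 16*z - 64, a polynomial, and lim_{z→-4} f(z) = -256 is finite.
So the singularity is removable.

Final answer: removable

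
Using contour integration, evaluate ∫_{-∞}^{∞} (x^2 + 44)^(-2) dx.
Let f(z) = (z^2 + 44)^(-2). The denominator has no real zeros and deg Q - deg P = 4 ≥ 2, so the integral of f over the upper semicircle |z| = R tends to 0 as R → ∞. Closing the contour in the upper half-plane,
  ∫_{-∞}^{∞} f(x) dx = 2πi · Σ Res(f, z_k)  over the poles with Im z_k > 0.

Zeros of the denominator: z^2 + 44 = 0 gives z = ±2*sqrt(11)*I.
Upper half-plane: z = 2*sqrt(11)*I (a pole of order 2).

Write f(z) = g(z)/(z - 2*sqrt(11)*I)^2 with g(z) = (z + 2*sqrt(11)*I)^(-2). For a double pole, Res(f, z₀) = g'(z₀):
  g'(z) = -2/(z + 2*sqrt(11)*I)^3
  Res(f, 2*sqrt(11)*I) = g'(2*sqrt(11)*I) = -sqrt(11)*I/3872

∫_{-∞}^{∞} f(x) dx = 2πi · (-sqrt(11)*I/3872) = sqrt(11)*pi/1936

Final answer: sqrt(11)*pi/1936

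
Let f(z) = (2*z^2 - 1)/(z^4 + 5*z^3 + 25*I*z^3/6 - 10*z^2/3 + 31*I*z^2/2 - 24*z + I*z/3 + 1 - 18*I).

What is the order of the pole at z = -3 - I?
Factor the denominator:
  z^4 + 5*z^3 + 25*I*z^3/6 - 10*z^2/3 + 31*I*z^2/2 - 24*z + I*z/3 + 1 - 18*I = (z + 3 + I)^2*(z + 3*I/2)*(z - 1 + 2*I/3)

The numerator P(z) = 2*z^2 - 1 has P(-3 - I) = 15 + 12*I ≠ 0, so no factor of (z + 3 + I) cancels.
Near z = -3 - I we can therefore write f(z) = g(z)/(z + 3 + I)^2 with g analytic at -3 - I and g(-3 - I) ≠ 0 (g is the numerator divided by the remaining denominator factors).

Hence z = -3 - I is a pole of order 2.

Final answer: 2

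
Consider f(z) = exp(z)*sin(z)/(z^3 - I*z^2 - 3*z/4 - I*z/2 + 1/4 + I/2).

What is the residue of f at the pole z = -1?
(-4/13 + 8*I/39)*exp(-1)*sin(1)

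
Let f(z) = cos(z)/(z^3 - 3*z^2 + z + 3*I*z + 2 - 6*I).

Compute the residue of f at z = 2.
Write f(z) = P(z)/Q(z) with P(z) = cos(z) and Q(z) = z^3 - 3*z^2 + z + 3*I*z + 2 - 6*I.
The denominator factors as Q(z) = (z + 1 - I)*(z - 2 + I)*(z - 2), so z = 2 is a simple zero of Q and P is analytic there; z = 2 is therefore a simple pole and
  Res(f, z₀) = P(z₀)/Q'(z₀).

Q'(z) = 3*z^2 - 6*z + 1 + 3*I, so Q'(2) = 1 + 3*I.
P(2) = cos(2).

Res(f, 2) = (cos(2))/(1 + 3*I) = (1/10 - 3*I/10)*cos(2)

Final answer: (1/10 - 3*I/10)*cos(2)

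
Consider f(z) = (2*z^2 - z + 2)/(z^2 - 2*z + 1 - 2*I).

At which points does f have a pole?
The singularities of f are the zeros of the denominator. Factoring,
  z^2 - 2*z + 1 - 2*I = (z - 2 - I)*(z + I)
so the candidates are z = 2 + I, z = -I.

Check the numerator P(z) = 2*z^2 - z + 2 at each one:
  P(2 + I) = 6 + 7*I ≠ 0, so z = 2 + I is a (simple) pole.
  P(-I) = I ≠ 0, so z = -I is a (simple) pole.

Poles of f: {-I, 2 + I}

Final answer: {-I, 2 + I}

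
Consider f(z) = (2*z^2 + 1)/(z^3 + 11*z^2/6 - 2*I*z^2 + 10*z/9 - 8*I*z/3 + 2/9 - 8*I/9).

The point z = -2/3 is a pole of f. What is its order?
Factor the denominator:
  z^3 + 11*z^2/6 - 2*I*z^2 + 10*z/9 - 8*I*z/3 + 2/9 - 8*I/9 = (z + 2/3)^2*(z + 1/2 - 2*I)

The numerator P(z) = 2*z^2 + 1 has P(-2/3) = 17/9 ≠ 0, so no factor of (z + 2/3) cancels.
Near z = -2/3 we can therefore write f(z) = g(z)/(z + 2/3)^2 with g analytic at -2/3 and g(-2/3) ≠ 0 (g is the numerator divided by the remaining denominator factors).

Hence z = -2/3 is a pole of order 2.

Final answer: 2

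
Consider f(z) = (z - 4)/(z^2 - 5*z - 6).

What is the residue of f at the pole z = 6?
Write f(z) = P(z)/Q(z) with P(z) = z - 4 and Q(z) = z^2 - 5*z - 6.
The denominator factors as Q(z) = (z - 6)*(z + 1), so z = 6 is a simple zero of Q and P is analytic there; z = 6 is therefore a simple pole and
  Res(f, z₀) = P(z₀)/Q'(z₀).

Q'(z) = 2*z - 5, so Q'(6) = 7.
P(6) = 2.

Res(f, 6) = (2)/(7) = 2/7

Final answer: 2/7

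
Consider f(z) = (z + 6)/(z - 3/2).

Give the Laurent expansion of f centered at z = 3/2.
Put w = z - (3/2), i.e. z = w + 3/2. The denominator is w, so it suffices to rewrite the numerator in powers of w.

P(z) = z + 6
P(w + 3/2) = 15/2 + w

Dividing each term by w:
  f = 15/(2*w) + 1

Substituting back w = z - 3/2:
  f(z) = 15/(2*(z - 3/2)) + 1

The series is finite because the numerator is a polynomial; the negative powers form the principal part, and the coefficient of 1/(z - 3/2) gives Res(f, 3/2) = 15/2.

Final answer: 15/(2*(z - 3/2)) + 1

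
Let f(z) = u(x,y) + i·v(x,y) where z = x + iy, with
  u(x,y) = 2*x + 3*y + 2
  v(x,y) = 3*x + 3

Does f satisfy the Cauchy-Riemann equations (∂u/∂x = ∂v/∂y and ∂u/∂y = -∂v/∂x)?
∂u/∂x = 2
∂v/∂y = 0
∂u/∂y = 3
∂v/∂x = 3
∂u/∂x ≠ ∂v/∂y and ∂u/∂y ≠ -∂v/∂x; the Cauchy-Riemann equations are not satisfied, so f is not analytic.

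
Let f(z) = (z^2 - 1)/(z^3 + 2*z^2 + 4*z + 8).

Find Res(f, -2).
Write f(z) = P(z)/Q(z) with P(z) = z^2 - 1 and Q(z) = z^3 + 2*z^2 + 4*z + 8.
The denominator factors as Q(z) = (z + 2*I)*(z - 2*I)*(z + 2), so z = -2 is a simple zero of Q and P is analytic there; z = -2 is therefore a simple pole and
  Res(f, z₀) = P(z₀)/Q'(z₀).

Q'(z) = 3*z^2 + 4*z + 4, so Q'(-2) = 8.
P(-2) = 3.

Res(f, -2) = (3)/(8) = 3/8

Final answer: 3/8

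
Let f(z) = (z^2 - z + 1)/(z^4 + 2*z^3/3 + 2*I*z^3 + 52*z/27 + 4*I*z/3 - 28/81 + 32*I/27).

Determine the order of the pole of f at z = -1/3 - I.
Factor the denominator:
  z^4 + 2*z^3/3 + 2*I*z^3 + 52*z/27 + 4*I*z/3 - 28/81 + 32*I/27 = (z + 1/3 + I)^3*(z - 1/3 - I)

The numerator P(z) = z^2 - z + 1 has P(-1/3 - I) = 4/9 + 5*I/3 ≠ 0, so no factor of (z + 1/3 + I) cancels.
Near z = -1/3 - I we can therefore write f(z) = g(z)/(z + 1/3 + I)^3 with g analytic at -1/3 - I and g(-1/3 - I) ≠ 0 (g is the numerator divided by the remaining denominator factors).

Hence z = -1/3 - I is a pole of order 3.

Final answer: 3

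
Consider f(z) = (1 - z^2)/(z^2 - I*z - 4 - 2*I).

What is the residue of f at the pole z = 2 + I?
Write f(z) = P(z)/Q(z) with P(z) = 1 - z^2 and Q(z) = z^2 - I*z - 4 - 2*I.
The denominator factors as Q(z) = (z + 2)*(z - 2 - I), so z = 2 + I is a simple zero of Q and P is analytic there; z = 2 + I is therefore a simple pole and
  Res(f, z₀) = P(z₀)/Q'(z₀).

Q'(z) = 2*z - I, so Q'(2 + I) = 4 + I.
P(2 + I) = -2 - 4*I.

Res(f, 2 + I) = (-2 - 4*I)/(4 + I) = -12/17 - 14*I/17

Final answer: -12/17 - 14*I/17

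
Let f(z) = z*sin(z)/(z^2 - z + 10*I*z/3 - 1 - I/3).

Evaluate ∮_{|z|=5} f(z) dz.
pi*(-16/73 + 6*I/73)*sinh(1/3) + pi*(6/73 + 162*I/73)*sin(1 - 3*I)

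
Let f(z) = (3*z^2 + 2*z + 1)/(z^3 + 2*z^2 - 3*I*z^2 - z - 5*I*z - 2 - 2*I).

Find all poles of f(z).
The singularities of f are the zeros of the denominator. Factoring,
  z^3 + 2*z^2 - 3*I*z^2 - z - 5*I*z - 2 - 2*I = (z + 1)*(z + 1 - I)*(z - 2*I)
so the candidates are z = -1, z = -1 + I, z = 2*I.

Check the numerator P(z) = 3*z^2 + 2*z + 1 at each one:
  P(-1) = 2 ≠ 0, so z = -1 is a (simple) pole.
  P(-1 + I) = -1 - 4*I ≠ 0, so z = -1 + I is a (simple) pole.
  P(2*I) = -11 + 4*I ≠ 0, so z = 2*I is a (simple) pole.

Poles of f: {-1, -1 + I, 2*I}

Final answer: {-1, -1 + I, 2*I}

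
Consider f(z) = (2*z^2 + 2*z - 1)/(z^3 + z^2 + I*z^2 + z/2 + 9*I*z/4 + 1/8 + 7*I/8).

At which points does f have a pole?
{-1 + I/2, -1/2, 1/2 - 3*I/2}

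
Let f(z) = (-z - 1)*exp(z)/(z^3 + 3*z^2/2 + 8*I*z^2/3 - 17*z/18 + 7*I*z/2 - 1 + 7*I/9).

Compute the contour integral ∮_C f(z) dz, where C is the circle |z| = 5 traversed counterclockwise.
By the residue theorem, ∮_C f(z) dz = 2πi · (sum of the residues of f at the poles inside |z| = 5).

The denominator factors as (z + 1/2 + I/3)*(z + 2*I)*(z + 1 + I/3), so the singularities of f are simple poles at z = -1/2 - I/3, z = -2*I, z = -1 - I/3.
  |-1/2 - I/3|² = 13/36 < 25 = 5², so this pole is inside the contour.
  |-2*I|² = 4 < 25 = 5², so this pole is inside the contour.
  |-1 - I/3|² = 10/9 < 25 = 5², so this pole is inside the contour.

With P(z) = (-z - 1)*exp(z) and Q(z) = z^3 + 3*z^2/2 + 8*I*z^2/3 - 17*z/18 + 7*I*z/2 - 1 + 7*I/9, each pole is simple, so Res(f, z₀) = P(z₀)/Q'(z₀) with Q'(z) = 3*z^2 + 3*z + 16*I*z/3 - 17/18 + 7*I/2.
  Res(f, -1/2 - I/3) = P(-1/2 - I/3)/Q'(-1/2 - I/3) = ((-1/2 + I/3)*exp(-1/2 - I/3))/(-1/4 + 5*I/6) = (58/109 + 48*I/109)*exp(-1/2 - I/3)
  Res(f, -2*I) = P(-2*I)/Q'(-2*I) = ((-1 + 2*I)*exp(-2*I))/(-41/18 - 5*I/2) = (-441/1853 - 1143*I/1853)*exp(-2*I)
  Res(f, -1 - I/3) = P(-1 - I/3)/Q'(-1 - I/3) = (I*exp(-1 - I/3)/3)/(1/2 - 5*I/6) = (-5/17 + 3*I/17)*exp(-1 - I/3)

Sum of residues inside C: (-5/17 + 3*I/17)*exp(-1 - I/3) + (58/109 + 48*I/109)*exp(-1/2 - I/3) + (-441/1853 - 1143*I/1853)*exp(-2*I)
∮_C f(z) dz = 2πi · ((-5/17 + 3*I/17)*exp(-1 - I/3) + (58/109 + 48*I/109)*exp(-1/2 - I/3) + (-441/1853 - 1143*I/1853)*exp(-2*I)) = pi*(2286/1853 - 882*I/1853)*exp(-2*I) + pi*(-6/17 - 10*I/17)*exp(-1 - I/3) + pi*(-96/109 + 116*I/109)*exp(-1/2 - I/3)

Final answer: pi*(2286/1853 - 882*I/1853)*exp(-2*I) + pi*(-6/17 - 10*I/17)*exp(-1 - I/3) + pi*(-96/109 + 116*I/109)*exp(-1/2 - I/3)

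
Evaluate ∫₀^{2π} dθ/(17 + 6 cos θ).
Let J = ∫₀^{2π} dθ/(17 + 6 cos θ).
Put z = e^{iθ}: then cos θ = (z + 1/z)/2, dθ = dz/(iz), and z runs once counterclockwise around |z| = 1:
  J = ∮_{|z|=1} 1/(17 + 6*(z + 1/z)/2) · dz/(iz) = (2/i) ∮_{|z|=1} dz/(6*z^2 + 34*z + 6).
The roots of 6*z^2 + 34*z + 6 are z = (-17 ± sqrt(17^2 - 6^2))/6, with sqrt(253) = sqrt(253); their product is 1, so only z₊ = -17/6 + sqrt(253)/6 lies inside the unit circle (z₋ = -17/6 - sqrt(253)/6 lies outside).
z₊ is a simple zero of q(z) = 6*z^2 + 34*z + 6, so Res(1/q, z₊) = 1/q'(z₊) with q'(z) = 12*z + 34; and q'(z₊) = 6*(z₊ - z₋) = 2*sqrt(253).
Therefore J = (2/i) · 2πi · 1/(2*sqrt(253)) = 2*pi/(sqrt(253)) = 2*sqrt(253)*pi/253

Final answer: 2*sqrt(253)*pi/253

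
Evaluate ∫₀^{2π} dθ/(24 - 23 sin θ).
Call the integral J. The integrand is 2π-periodic and we integrate over a full period, so shifting θ does not change the value (θ → θ + π/2 turns sin θ into cos θ; θ → θ + π flips the sign of the trig term). Hence
  J = ∫₀^{2π} dθ/(24 + 23 cos θ).
Put z = e^{iθ}: then cos θ = (z + 1/z)/2, dθ = dz/(iz), and z runs once counterclockwise around |z| = 1:
  J = ∮_{|z|=1} 1/(24 + 23*(z + 1/z)/2) · dz/(iz) = (2/i) ∮_{|z|=1} dz/(23*z^2 + 48*z + 23).
The roots of 23*z^2 + 48*z + 23 are z = (-24 ± sqrt(24^2 - 23^2))/23, with sqrt(47) = sqrt(47); their product is 1, so only z₊ = -24/23 + sqrt(47)/23 lies inside the unit circle (z₋ = -24/23 - sqrt(47)/23 lies outside).
z₊ is a simple zero of q(z) = 23*z^2 + 48*z + 23, so Res(1/q, z₊) = 1/q'(z₊) with q'(z) = 46*z + 48; and q'(z₊) = 23*(z₊ - z₋) = 2*sqrt(47).
Therefore J = (2/i) · 2πi · 1/(2*sqrt(47)) = 2*pi/(sqrt(47)) = 2*sqrt(47)*pi/47

Final answer: 2*sqrt(47)*pi/47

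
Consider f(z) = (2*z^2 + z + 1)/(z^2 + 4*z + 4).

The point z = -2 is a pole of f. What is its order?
2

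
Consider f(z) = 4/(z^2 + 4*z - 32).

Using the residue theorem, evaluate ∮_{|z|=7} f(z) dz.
By the residue theorem, ∮_C f(z) dz = 2πi · (sum of the residues of f at the poles inside |z| = 7).

The denominator factors as (z - 4)*(z + 8), so the singularities of f are simple poles at z = 4, z = -8.
  |4|² = 16 < 49 = 7², so this pole is inside the contour.
  |-8|² = 64 > 49 = 7², so this pole is outside the contour.

With P(z) = 4 and Q(z) = z^2 + 4*z - 32, each pole is simple, so Res(f, z₀) = P(z₀)/Q'(z₀) with Q'(z) = 2*z + 4.
  Res(f, 4) = P(4)/Q'(4) = (4)/(12) = 1/3

∮_C f(z) dz = 2πi · (1/3) = 2*I*pi/3

Final answer: 2*I*pi/3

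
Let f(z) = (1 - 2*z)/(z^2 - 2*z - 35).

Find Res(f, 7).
Write f(z) = P(z)/Q(z) with P(z) = 1 - 2*z and Q(z) = z^2 - 2*z - 35.
The denominator factors as Q(z) = (z + 5)*(z - 7), so z = 7 is a simple zero of Q and P is analytic there; z = 7 is therefore a simple pole and
  Res(f, z₀) = P(z₀)/Q'(z₀).

Q'(z) = 2*z - 2, so Q'(7) = 12.
P(7) = -13.

Res(f, 7) = (-13)/(12) = -13/12

Final answer: -13/12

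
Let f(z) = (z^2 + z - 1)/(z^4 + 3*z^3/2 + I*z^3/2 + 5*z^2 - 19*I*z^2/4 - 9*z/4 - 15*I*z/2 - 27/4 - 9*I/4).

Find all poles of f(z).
The singularities of f are the zeros of the denominator. Factoring,
  z^4 + 3*z^3/2 + I*z^3/2 + 5*z^2 - 19*I*z^2/4 - 9*z/4 - 15*I*z/2 - 27/4 - 9*I/4 = (z - 1 - I)*(z - 3*I/2)*(z + 1)*(z + 3/2 + 3*I)
so the candidates are z = 1 + I, z = 3*I/2, z = -1, z = -3/2 - 3*I.

Check the numerator P(z) = z^2 + z - 1 at each one:
  P(1 + I) = 3*I ≠ 0, so z = 1 + I is a (simple) pole.
  P(3*I/2) = -13/4 + 3*I/2 ≠ 0, so z = 3*I/2 is a (simple) pole.
  P(-1) = -1 ≠ 0, so z = -1 is a (simple) pole.
  P(-3/2 - 3*I) = -37/4 + 6*I ≠ 0, so z = -3/2 - 3*I is a (simple) pole.

Poles of f: {-3/2 - 3*I, -1, 3*I/2, 1 + I}

Final answer: {-3/2 - 3*I, -1, 3*I/2, 1 + I}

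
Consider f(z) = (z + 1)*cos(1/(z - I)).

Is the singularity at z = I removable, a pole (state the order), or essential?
essential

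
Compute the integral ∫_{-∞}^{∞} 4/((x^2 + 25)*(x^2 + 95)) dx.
Let f(z) = 4/((z^2 + 25)*(z^2 + 95)). The denominator has no real zeros and deg Q - deg P = 4 ≥ 2, so the integral of f over the upper semicircle |z| = R tends to 0 as R → ∞. Closing the contour in the upper half-plane,
  ∫_{-∞}^{∞} f(x) dx = 2πi · Σ Res(f, z_k)  over the poles with Im z_k > 0.

Zeros of the denominator: z^2 + 95 = 0 gives z = ±sqrt(95)*I; z^2 + 25 = 0 gives z = ±5*I.
Upper half-plane: z = 5*I, z = sqrt(95)*I (simple).

Each pole is a simple zero of Q(z) = z^4 + 120*z^2 + 2375, so Res(f, z₀) = P(z₀)/Q'(z₀) with P(z) = 4, Q'(z) = 4*z^3 + 240*z:
  Res(f, 5*I) = (4)/(700*I) = -I/175
  Res(f, sqrt(95)*I) = (4)/(-140*sqrt(95)*I) = sqrt(95)*I/3325

Sum of residues: I*(-19 + sqrt(95))/3325
∫_{-∞}^{∞} f(x) dx = 2πi · (I*(-19 + sqrt(95))/3325) = 2*pi*(19 - sqrt(95))/3325

Final answer: 2*pi*(19 - sqrt(95))/3325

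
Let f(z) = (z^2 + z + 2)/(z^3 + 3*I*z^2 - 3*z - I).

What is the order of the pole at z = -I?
Factor the denominator:
  z^3 + 3*I*z^2 - 3*z - I = (z + I)^3

The numerator P(z) = z^2 + z + 2 has P(-I) = 1 - I ≠ 0, so no factor of (z + I) cancels.
Near z = -I we can therefore write f(z) = g(z)/(z + I)^3 with g analytic at -I and g(-I) ≠ 0 (g is just the numerator).

Hence z = -I is a pole of order 3.

Final answer: 3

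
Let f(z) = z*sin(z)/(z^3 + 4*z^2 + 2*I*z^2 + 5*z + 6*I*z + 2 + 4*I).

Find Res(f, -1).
Write f(z) = P(z)/Q(z) with P(z) = z*sin(z) and Q(z) = z^3 + 4*z^2 + 2*I*z^2 + 5*z + 6*I*z + 2 + 4*I.
The denominator factors as Q(z) = (z + 1 + 2*I)*(z + 1)*(z + 2), so z = -1 is a simple zero of Q and P is analytic there; z = -1 is therefore a simple pole and
  Res(f, z₀) = P(z₀)/Q'(z₀).

Q'(z) = 3*z^2 + 8*z + 4*I*z + 5 + 6*I, so Q'(-1) = 2*I.
P(-1) = sin(1).

Res(f, -1) = (sin(1))/(2*I) = -I*sin(1)/2

Final answer: -I*sin(1)/2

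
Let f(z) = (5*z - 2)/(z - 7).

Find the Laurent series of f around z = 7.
Put w = z - (7), i.e. z = w + 7. The denominator is w, so it suffices to rewrite the numerator in powers of w.

P(z) = 5*z - 2
P(w + 7) = 33 + 5*w

Dividing each term by w:
  f = 33/w + 5

Substituting back w = z - 7:
  f(z) = 33/(z - 7) + 5

The series is finite because the numerator is a polynomial; the negative powers form the principal part, and the coefficient of 1/(z - 7) gives Res(f, 7) = 33.

Final answer: 33/(z - 7) + 5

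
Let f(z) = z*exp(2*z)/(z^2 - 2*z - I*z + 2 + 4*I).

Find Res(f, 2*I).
Write f(z) = P(z)/Q(z) with P(z) = z*exp(2*z) and Q(z) = z^2 - 2*z - I*z + 2 + 4*I.
The denominator factors as Q(z) = (z - 2*I)*(z - 2 + I), so z = 2*I is a simple zero of Q and P is analytic there; z = 2*I is therefore a simple pole and
  Res(f, z₀) = P(z₀)/Q'(z₀).

Q'(z) = 2*z - 2 - I, so Q'(2*I) = -2 + 3*I.
P(2*I) = 2*I*exp(4*I).

Res(f, 2*I) = (2*I*exp(4*I))/(-2 + 3*I) = (6/13 - 4*I/13)*exp(4*I)

Final answer: (6/13 - 4*I/13)*exp(4*I)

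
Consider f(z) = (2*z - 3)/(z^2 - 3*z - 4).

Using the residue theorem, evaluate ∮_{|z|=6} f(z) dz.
By the residue theorem, ∮_C f(z) dz = 2πi · (sum of the residues of f at the poles inside |z| = 6).

The denominator factors as (z - 4)*(z + 1), so the singularities of f are simple poles at z = 4, z = -1.
  |4|² = 16 < 36 = 6², so this pole is inside the contour.
  |-1|² = 1 < 36 = 6², so this pole is inside the contour.

With P(z) = 2*z - 3 and Q(z) = z^2 - 3*z - 4, each pole is simple, so Res(f, z₀) = P(z₀)/Q'(z₀) with Q'(z) = 2*z - 3.
  Res(f, 4) = P(4)/Q'(4) = (5)/(5) = 1
  Res(f, -1) = P(-1)/Q'(-1) = (-5)/(-5) = 1

Sum of residues inside C: 2
∮_C f(z) dz = 2πi · (2) = 4*I*pi

Final answer: 4*I*pi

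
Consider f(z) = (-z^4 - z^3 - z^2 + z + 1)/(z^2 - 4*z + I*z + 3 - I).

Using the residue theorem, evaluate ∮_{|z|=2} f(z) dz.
By the residue theorem, ∮_C f(z) dz = 2πi · (sum of the residues of f at the poles inside |z| = 2).

The denominator factors as (z - 1)*(z - 3 + I), so the singularities of f are simple poles at z = 1, z = 3 - I.
  |1|² = 1 < 4 = 2², so this pole is inside the contour.
  |3 - I|² = 10 > 4 = 2², so this pole is outside the contour.

With P(z) = -z^4 - z^3 - z^2 + z + 1 and Q(z) = z^2 - 4*z + I*z + 3 - I, each pole is simple, so Res(f, z₀) = P(z₀)/Q'(z₀) with Q'(z) = 2*z - 4 + I.
  Res(f, 1) = P(1)/Q'(1) = (-1)/(-2 + I) = 2/5 + I/5

∮_C f(z) dz = 2πi · (2/5 + I/5) = pi*(-2/5 + 4*I/5)

Final answer: pi*(-2/5 + 4*I/5)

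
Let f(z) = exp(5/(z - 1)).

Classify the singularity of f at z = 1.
Let u = z - 1. Then
  e^(5/u) = Σ_{k≥0} (5)^k/(k!·u^k) = 1 + 5/u + 25/(2*u^2) + 125/(6*u^3) + ...
which has infinitely many negative powers of u, so exp(5/(z - 1)) has an essential singularity at z = 1.
So the singularity is essential.

Final answer: essential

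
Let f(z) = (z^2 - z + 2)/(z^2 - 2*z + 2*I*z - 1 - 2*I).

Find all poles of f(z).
The singularities of f are the zeros of the denominator. Factoring,
  z^2 - 2*z + 2*I*z - 1 - 2*I = (z - 2 + I)*(z + I)
so the candidates are z = 2 - I, z = -I.

Check the numerator P(z) = z^2 - z + 2 at each one:
  P(2 - I) = 3 - 3*I ≠ 0, so z = 2 - I is a (simple) pole.
  P(-I) = 1 + I ≠ 0, so z = -I is a (simple) pole.

Poles of f: {-I, 2 - I}

Final answer: {-I, 2 - I}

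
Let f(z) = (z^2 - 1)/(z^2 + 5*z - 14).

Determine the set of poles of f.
The singularities of f are the zeros of the denominator. Factoring,
  z^2 + 5*z - 14 = (z - 2)*(z + 7)
so the candidates are z = 2, z = -7.

Check the numerator P(z) = z^2 - 1 at each one:
  P(2) = 3 ≠ 0, so z = 2 is a (simple) pole.
  P(-7) = 48 ≠ 0, so z = -7 is a (simple) pole.

Poles of f: {-7, 2}

Final answer: {-7, 2}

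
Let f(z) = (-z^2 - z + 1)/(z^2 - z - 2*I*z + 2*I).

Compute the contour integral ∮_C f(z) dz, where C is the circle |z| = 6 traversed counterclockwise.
pi*(4 - 4*I)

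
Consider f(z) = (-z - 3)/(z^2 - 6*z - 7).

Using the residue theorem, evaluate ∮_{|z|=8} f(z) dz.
-2*I*pi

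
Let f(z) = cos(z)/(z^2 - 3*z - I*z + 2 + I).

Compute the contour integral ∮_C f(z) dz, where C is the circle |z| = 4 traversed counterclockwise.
By the residue theorem, ∮_C f(z) dz = 2πi · (sum of the residues of f at the poles inside |z| = 4).

The denominator factors as (z - 2 - I)*(z - 1), so the singularities of f are simple poles at z = 2 + I, z = 1.
  |2 + I|² = 5 < 16 = 4², so this pole is inside the contour.
  |1|² = 1 < 16 = 4², so this pole is inside the contour.

With P(z) = cos(z) and Q(z) = z^2 - 3*z - I*z + 2 + I, each pole is simple, so Res(f, z₀) = P(z₀)/Q'(z₀) with Q'(z) = 2*z - 3 - I.
  Res(f, 2 + I) = P(2 + I)/Q'(2 + I) = (cos(2 + I))/(1 + I) = (1/2 - I/2)*cos(2 + I)
  Res(f, 1) = P(1)/Q'(1) = (cos(1))/(-1 - I) = (-1/2 + I/2)*cos(1)

Sum of residues inside C: (1/2 - I/2)*cos(2 + I) + (-1/2 + I/2)*cos(1)
∮_C f(z) dz = 2πi · ((1/2 - I/2)*cos(2 + I) + (-1/2 + I/2)*cos(1)) = pi*(1 + I)*cos(2 + I) + pi*(-1 - I)*cos(1)

Final answer: pi*(1 + I)*cos(2 + I) + pi*(-1 - I)*cos(1)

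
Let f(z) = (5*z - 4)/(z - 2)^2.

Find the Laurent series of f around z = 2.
Put w = z - (2), i.e. z = w + 2. The denominator is w^2, so it suffices to rewrite the numerator in powers of w.

P(z) = 5*z - 4
P(w + 2) = 6 + 5*w

Dividing each term by w^2:
  f = 6/w^2 + 5/w

Substituting back w = z - 2:
  f(z) = 6/(z - 2)^2 + 5/(z - 2)

The series is finite because the numerator is a polynomial; the negative powers form the principal part, and the coefficient of 1/(z - 2) gives Res(f, 2) = 5.

Final answer: 6/(z - 2)^2 + 5/(z - 2)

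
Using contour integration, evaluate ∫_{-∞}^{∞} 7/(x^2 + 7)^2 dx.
Let f(z) = 7/(z^2 + 7)^2. The denominator has no real zeros and deg Q - deg P = 4 ≥ 2, so the integral of f over the upper semicircle |z| = R tends to 0 as R → ∞. Closing the contour in the upper half-plane,
  ∫_{-∞}^{∞} f(x) dx = 2πi · Σ Res(f, z_k)  over the poles with Im z_k > 0.

Zeros of the denominator: z^2 + 7 = 0 gives z = ±sqrt(7)*I.
Upper half-plane: z = sqrt(7)*I (a pole of order 2).

Write f(z) = g(z)/(z - sqrt(7)*I)^2 with g(z) = 7/(z + sqrt(7)*I)^2. For a double pole, Res(f, z₀) = g'(z₀):
  g'(z) = -14/(z + sqrt(7)*I)^3
  Res(f, sqrt(7)*I) = g'(sqrt(7)*I) = -sqrt(7)*I/28

∫_{-∞}^{∞} f(x) dx = 2πi · (-sqrt(7)*I/28) = sqrt(7)*pi/14

Final answer: sqrt(7)*pi/14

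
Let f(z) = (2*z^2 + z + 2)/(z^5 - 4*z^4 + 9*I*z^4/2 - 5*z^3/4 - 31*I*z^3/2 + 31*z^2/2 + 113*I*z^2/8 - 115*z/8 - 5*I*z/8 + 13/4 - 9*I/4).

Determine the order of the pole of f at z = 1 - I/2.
Factor the denominator:
  z^5 - 4*z^4 + 9*I*z^4/2 - 5*z^3/4 - 31*I*z^3/2 + 31*z^2/2 + 113*I*z^2/8 - 115*z/8 - 5*I*z/8 + 13/4 - 9*I/4 = (z - 1 + I/2)^3*(z - 1 + I)*(z + 2*I)

The numerator P(z) = 2*z^2 + z + 2 has P(1 - I/2) = 9/2 - 5*I/2 ≠ 0, so no factor of (z - 1 + I/2) cancels.
Near z = 1 - I/2 we can therefore write f(z) = g(z)/(z - 1 + I/2)^3 with g analytic at 1 - I/2 and g(1 - I/2) ≠ 0 (g is the numerator divided by the remaining denominator factors).

Hence z = 1 - I/2 is a pole of order 3.

Final answer: 3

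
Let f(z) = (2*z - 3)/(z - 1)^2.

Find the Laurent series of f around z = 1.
Put w = z - (1), i.e. z = w + 1. The denominator is w^2, so it suffices to rewrite the numerator in powers of w.

P(z) = 2*z - 3
P(w + 1) = -1 + 2*w

Dividing each term by w^2:
  f = -1/w^2 + 2/w

Substituting back w = z - 1:
  f(z) = -1/(z - 1)^2 + 2/(z - 1)

The series is finite because the numerator is a polynomial; the negative powers form the principal part, and the coefficient of 1/(z - 1) gives Res(f, 1) = 2.

Final answer: -1/(z - 1)^2 + 2/(z - 1)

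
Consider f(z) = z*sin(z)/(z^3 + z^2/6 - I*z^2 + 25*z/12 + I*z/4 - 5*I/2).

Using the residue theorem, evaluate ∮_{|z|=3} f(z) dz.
By the residue theorem, ∮_C f(z) dz = 2πi · (sum of the residues of f at the poles inside |z| = 3).

The denominator factors as (z + 3*I/2)*(z + 1/2 - 3*I/2)*(z - 1/3 - I), so the singularities of f are simple poles at z = -3*I/2, z = -1/2 + 3*I/2, z = 1/3 + I.
  |-3*I/2|² = 9/4 < 9 = 3², so this pole is inside the contour.
  |-1/2 + 3*I/2|² = 5/2 < 9 = 3², so this pole is inside the contour.
  |1/3 + I|² = 10/9 < 9 = 3², so this pole is inside the contour.

With P(z) = z*sin(z) and Q(z) = z^3 + z^2/6 - I*z^2 + 25*z/12 + I*z/4 - 5*I/2, each pole is simple, so Res(f, z₀) = P(z₀)/Q'(z₀) with Q'(z) = 3*z^2 + z/3 - 2*I*z + 25/12 + I/4.
  Res(f, -3*I/2) = P(-3*I/2)/Q'(-3*I/2) = (-3*sinh(3/2)/2)/(-23/3 - I/4) = (1656/8473 - 54*I/8473)*sinh(3/2)
  Res(f, -1/2 + 3*I/2) = P(-1/2 + 3*I/2)/Q'(-1/2 + 3*I/2) = ((1/2 - 3*I/2)*sin(1/2 - 3*I/2))/(-13/12 - 11*I/4) = (258/629 + 216*I/629)*sin(1/2 - 3*I/2)
  Res(f, 1/3 + I) = P(1/3 + I)/Q'(1/3 + I) = ((1/3 + I)*sin(1/3 + I))/(55/36 + 23*I/12) = (1572/3893 + 576*I/3893)*sin(1/3 + I)

Sum of residues inside C: (258/629 + 216*I/629)*sin(1/2 - 3*I/2) + (1656/8473 - 54*I/8473)*sinh(3/2) + (1572/3893 + 576*I/3893)*sin(1/3 + I)
∮_C f(z) dz = 2πi · ((258/629 + 216*I/629)*sin(1/2 - 3*I/2) + (1656/8473 - 54*I/8473)*sinh(3/2) + (1572/3893 + 576*I/3893)*sin(1/3 + I)) = pi*(-1152/3893 + 3144*I/3893)*sin(1/3 + I) + pi*(108/8473 + 3312*I/8473)*sinh(3/2) + pi*(-432/629 + 516*I/629)*sin(1/2 - 3*I/2)

Final answer: pi*(-1152/3893 + 3144*I/3893)*sin(1/3 + I) + pi*(108/8473 + 3312*I/8473)*sinh(3/2) + pi*(-432/629 + 516*I/629)*sin(1/2 - 3*I/2)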